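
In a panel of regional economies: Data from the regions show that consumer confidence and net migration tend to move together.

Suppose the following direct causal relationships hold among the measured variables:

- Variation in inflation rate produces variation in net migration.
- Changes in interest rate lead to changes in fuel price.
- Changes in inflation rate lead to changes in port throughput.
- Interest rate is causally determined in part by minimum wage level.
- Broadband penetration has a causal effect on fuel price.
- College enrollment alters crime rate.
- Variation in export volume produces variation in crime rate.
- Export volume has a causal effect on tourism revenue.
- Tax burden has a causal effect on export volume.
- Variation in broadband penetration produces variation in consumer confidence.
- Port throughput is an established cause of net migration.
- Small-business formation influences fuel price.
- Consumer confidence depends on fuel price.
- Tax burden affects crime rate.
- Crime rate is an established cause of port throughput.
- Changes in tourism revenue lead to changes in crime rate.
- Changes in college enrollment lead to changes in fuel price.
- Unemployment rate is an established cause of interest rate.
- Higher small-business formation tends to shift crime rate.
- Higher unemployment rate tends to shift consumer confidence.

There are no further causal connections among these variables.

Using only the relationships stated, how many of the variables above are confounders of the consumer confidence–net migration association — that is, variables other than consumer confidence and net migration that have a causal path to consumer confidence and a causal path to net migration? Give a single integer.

The common causes are: college enrollment (to consumer confidence via college enrollment → fuel price → consumer confidence; to net migration via college enrollment → crime rate → port throughput → net migration); small-business formation (to consumer confidence via small-business formation → fuel price → consumer confidence; to net migration via small-business formation → crime rate → port throughput → net migration).
Every other variable lacks a causal path to at least one of consumer confidence and net migration.

2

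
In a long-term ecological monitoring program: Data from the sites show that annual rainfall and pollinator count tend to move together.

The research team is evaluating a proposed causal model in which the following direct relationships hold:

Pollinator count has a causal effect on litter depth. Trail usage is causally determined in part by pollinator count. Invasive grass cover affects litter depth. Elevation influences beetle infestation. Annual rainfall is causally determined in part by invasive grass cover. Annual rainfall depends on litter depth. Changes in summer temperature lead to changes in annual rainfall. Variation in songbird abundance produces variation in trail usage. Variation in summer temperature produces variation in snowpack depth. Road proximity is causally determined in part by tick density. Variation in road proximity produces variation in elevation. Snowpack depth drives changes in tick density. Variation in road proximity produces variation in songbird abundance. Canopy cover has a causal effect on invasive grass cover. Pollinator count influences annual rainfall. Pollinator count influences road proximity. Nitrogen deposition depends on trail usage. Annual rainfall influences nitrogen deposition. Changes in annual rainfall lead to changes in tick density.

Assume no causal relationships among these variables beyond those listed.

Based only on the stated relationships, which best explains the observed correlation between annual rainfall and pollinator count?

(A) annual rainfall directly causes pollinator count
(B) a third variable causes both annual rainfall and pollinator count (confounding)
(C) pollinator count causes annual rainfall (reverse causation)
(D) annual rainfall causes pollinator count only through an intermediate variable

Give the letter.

The stated link runs pollinator count → annual rainfall; annual rainfall has no causal path to pollinator count. No variable causes both, so confounding is ruled out. The correlation reflects reverse causation.

C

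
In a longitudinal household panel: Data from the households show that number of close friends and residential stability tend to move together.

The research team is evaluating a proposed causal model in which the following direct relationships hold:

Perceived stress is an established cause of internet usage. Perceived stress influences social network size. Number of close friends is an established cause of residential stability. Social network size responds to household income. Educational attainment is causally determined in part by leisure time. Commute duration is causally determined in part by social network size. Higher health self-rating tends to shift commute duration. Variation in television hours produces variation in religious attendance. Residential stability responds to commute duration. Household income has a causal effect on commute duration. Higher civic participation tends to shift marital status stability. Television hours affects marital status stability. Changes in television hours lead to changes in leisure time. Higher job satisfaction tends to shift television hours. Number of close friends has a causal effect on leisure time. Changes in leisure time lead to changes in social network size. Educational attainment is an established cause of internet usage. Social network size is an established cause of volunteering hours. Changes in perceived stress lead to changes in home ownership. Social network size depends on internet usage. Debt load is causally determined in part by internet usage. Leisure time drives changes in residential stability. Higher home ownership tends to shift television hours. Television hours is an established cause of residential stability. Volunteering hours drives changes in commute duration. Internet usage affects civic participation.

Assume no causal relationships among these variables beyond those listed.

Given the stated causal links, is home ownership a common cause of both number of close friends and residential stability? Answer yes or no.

Home ownership has no stated causal path to number of close friends. A confounder must cause both variables, so home ownership does not qualify.

no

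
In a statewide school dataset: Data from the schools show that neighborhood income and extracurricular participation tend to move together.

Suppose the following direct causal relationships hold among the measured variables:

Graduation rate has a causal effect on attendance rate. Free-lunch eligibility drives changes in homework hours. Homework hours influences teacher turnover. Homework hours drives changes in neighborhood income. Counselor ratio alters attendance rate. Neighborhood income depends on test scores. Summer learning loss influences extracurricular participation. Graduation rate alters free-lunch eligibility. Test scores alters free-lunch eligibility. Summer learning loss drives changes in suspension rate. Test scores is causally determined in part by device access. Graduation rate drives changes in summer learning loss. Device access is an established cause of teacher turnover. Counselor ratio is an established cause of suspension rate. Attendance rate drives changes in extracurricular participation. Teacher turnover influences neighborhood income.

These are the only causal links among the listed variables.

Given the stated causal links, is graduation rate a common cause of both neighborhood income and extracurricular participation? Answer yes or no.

Graduation rate has a causal path to neighborhood income (graduation rate → free-lunch eligibility → homework hours → neighborhood income) and to extracurricular participation (graduation rate → attendance rate → extracurricular participation), so it is a common cause of both — a confounder.

yes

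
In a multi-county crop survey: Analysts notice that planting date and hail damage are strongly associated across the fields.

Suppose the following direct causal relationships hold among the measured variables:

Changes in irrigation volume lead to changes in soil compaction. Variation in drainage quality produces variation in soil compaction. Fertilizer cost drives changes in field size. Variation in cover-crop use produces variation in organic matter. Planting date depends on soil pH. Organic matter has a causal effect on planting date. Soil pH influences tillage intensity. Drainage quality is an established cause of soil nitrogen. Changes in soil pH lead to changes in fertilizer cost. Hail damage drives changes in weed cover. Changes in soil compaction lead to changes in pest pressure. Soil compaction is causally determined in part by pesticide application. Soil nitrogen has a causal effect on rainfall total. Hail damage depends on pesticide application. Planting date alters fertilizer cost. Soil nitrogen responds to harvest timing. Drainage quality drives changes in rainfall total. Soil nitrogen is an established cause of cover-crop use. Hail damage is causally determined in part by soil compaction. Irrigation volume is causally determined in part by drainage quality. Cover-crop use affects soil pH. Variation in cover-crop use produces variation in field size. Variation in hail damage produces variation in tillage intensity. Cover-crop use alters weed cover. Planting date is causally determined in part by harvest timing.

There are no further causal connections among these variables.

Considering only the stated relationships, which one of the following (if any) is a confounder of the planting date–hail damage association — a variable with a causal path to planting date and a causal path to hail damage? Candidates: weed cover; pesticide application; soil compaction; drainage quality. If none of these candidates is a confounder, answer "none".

drainage quality

Drainage quality causes planting date (drainage quality → soil nitrogen → cover-crop use → soil pH → planting date) and also causes hail damage (drainage quality → soil compaction → hail damage); it is a common cause of both.
Each of the other candidates lacks a causal path to at least one of planting date and hail damage, so they do not confound the relationship.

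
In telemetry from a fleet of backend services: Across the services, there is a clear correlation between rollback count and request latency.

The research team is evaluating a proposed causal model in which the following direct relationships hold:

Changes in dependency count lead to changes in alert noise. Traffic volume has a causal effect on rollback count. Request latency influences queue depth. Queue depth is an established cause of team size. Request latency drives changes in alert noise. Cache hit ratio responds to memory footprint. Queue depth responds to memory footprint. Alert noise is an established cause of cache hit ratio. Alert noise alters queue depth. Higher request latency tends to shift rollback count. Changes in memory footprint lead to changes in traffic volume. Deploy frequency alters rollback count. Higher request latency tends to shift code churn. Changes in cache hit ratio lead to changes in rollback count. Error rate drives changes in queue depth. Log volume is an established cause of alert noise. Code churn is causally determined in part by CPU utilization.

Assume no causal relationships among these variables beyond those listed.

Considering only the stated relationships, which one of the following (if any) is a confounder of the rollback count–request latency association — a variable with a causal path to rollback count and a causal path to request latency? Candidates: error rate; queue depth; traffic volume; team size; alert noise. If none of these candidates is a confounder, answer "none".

none

None of the listed candidates has causal paths to both rollback count and request latency in the stated relationships, so none is a common cause.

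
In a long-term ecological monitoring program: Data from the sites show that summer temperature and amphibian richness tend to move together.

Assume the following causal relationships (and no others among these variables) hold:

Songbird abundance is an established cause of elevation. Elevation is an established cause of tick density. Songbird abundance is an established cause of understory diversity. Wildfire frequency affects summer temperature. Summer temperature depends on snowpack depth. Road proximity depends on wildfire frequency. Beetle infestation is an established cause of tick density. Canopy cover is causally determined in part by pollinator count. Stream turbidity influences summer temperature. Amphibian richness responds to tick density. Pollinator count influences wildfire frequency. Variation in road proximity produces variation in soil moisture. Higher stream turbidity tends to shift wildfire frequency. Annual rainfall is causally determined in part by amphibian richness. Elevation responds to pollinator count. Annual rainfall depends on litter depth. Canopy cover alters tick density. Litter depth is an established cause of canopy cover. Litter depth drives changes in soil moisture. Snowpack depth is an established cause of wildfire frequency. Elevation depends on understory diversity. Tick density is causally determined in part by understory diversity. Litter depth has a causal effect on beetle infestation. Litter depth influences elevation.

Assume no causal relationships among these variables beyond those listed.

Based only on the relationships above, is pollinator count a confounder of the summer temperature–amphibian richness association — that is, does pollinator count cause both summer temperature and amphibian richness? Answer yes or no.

yes

Pollinator count has a causal path to summer temperature (pollinator count → wildfire frequency → summer temperature) and to amphibian richness (pollinator count → canopy cover → tick density → amphibian richness), so it is a common cause of both — a confounder.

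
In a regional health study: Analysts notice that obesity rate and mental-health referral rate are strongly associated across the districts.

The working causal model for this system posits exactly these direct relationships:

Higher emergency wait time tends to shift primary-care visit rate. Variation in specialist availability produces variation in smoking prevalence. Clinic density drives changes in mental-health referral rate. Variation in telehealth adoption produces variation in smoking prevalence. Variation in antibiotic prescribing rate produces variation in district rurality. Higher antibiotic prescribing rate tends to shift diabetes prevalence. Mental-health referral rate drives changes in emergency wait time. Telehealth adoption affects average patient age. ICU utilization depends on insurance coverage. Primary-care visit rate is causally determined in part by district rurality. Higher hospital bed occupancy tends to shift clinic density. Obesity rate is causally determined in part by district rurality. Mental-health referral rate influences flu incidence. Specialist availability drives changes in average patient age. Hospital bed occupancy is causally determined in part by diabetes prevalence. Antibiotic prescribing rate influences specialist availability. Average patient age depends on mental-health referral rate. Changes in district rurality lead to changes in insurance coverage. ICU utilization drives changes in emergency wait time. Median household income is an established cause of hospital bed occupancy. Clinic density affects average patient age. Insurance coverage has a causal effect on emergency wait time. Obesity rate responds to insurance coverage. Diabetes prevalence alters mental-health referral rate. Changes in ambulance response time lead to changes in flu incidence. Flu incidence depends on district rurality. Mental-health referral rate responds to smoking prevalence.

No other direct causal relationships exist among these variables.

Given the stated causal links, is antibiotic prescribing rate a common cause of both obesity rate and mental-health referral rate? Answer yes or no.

Antibiotic prescribing rate has a causal path to obesity rate (antibiotic prescribing rate → district rurality → obesity rate) and to mental-health referral rate (antibiotic prescribing rate → diabetes prevalence → mental-health referral rate), so it is a common cause of both — a confounder.

yes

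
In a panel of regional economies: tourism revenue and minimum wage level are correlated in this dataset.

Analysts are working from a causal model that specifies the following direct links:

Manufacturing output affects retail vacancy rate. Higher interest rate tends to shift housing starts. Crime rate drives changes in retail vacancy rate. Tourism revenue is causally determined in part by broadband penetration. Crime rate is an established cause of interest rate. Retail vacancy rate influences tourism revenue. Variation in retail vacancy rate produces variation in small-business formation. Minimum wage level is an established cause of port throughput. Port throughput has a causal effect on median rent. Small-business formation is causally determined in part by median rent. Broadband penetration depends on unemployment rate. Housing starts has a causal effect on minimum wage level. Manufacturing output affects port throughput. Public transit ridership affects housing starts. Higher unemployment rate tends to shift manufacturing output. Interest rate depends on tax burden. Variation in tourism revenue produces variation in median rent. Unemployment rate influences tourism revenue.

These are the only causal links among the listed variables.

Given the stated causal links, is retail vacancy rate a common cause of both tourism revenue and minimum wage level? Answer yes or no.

Retail vacancy rate has no stated causal path to minimum wage level. A confounder must cause both variables, so retail vacancy rate does not qualify.

no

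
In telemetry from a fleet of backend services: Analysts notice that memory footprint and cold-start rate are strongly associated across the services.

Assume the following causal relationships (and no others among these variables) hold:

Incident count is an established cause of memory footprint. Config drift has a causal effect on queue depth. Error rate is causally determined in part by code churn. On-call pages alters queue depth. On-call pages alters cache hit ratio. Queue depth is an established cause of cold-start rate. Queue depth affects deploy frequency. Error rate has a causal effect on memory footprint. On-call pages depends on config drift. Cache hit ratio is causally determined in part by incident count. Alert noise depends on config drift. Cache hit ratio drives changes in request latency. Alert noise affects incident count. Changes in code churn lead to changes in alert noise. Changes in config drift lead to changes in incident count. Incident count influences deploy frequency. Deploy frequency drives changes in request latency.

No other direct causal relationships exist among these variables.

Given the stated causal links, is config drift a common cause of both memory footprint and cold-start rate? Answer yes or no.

Config drift has a causal path to memory footprint (config drift → incident count → memory footprint) and to cold-start rate (config drift → queue depth → cold-start rate), so it is a common cause of both — a confounder.

yes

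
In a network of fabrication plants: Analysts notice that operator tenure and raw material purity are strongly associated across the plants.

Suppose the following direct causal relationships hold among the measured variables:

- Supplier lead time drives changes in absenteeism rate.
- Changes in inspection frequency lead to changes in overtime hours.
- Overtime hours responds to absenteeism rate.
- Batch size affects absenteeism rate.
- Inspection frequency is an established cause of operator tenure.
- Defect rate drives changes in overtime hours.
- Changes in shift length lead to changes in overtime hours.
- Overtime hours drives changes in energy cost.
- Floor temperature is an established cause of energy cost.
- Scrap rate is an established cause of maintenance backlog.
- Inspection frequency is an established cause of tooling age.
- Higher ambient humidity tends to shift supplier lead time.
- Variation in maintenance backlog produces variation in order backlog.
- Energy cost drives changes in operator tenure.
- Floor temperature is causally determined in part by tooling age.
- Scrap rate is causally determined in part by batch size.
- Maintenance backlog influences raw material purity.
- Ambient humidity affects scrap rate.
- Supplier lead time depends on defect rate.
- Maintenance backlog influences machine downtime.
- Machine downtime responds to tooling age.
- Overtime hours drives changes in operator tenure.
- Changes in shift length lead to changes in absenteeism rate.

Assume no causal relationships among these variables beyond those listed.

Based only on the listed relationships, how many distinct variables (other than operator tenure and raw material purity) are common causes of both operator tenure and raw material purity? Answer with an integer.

2

The common causes are: ambient humidity (to operator tenure via ambient humidity → supplier lead time → absenteeism rate → overtime hours → operator tenure; to raw material purity via ambient humidity → scrap rate → maintenance backlog → raw material purity); batch size (to operator tenure via batch size → absenteeism rate → overtime hours → operator tenure; to raw material purity via batch size → scrap rate → maintenance backlog → raw material purity).
Every other variable lacks a causal path to at least one of operator tenure and raw material purity.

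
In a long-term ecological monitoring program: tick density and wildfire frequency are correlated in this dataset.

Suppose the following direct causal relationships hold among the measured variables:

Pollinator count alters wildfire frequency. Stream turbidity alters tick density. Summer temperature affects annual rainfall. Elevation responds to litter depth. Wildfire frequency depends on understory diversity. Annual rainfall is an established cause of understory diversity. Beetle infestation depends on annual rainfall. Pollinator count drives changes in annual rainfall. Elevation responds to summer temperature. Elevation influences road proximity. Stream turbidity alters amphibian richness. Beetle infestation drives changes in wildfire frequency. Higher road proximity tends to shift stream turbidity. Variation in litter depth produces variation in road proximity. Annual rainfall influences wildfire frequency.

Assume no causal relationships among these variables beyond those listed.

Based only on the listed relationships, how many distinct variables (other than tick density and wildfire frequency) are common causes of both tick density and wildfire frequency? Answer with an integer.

The common causes are: summer temperature (to tick density via summer temperature → elevation → road proximity → stream turbidity → tick density; to wildfire frequency via summer temperature → annual rainfall → wildfire frequency).
Every other variable lacks a causal path to at least one of tick density and wildfire frequency.

1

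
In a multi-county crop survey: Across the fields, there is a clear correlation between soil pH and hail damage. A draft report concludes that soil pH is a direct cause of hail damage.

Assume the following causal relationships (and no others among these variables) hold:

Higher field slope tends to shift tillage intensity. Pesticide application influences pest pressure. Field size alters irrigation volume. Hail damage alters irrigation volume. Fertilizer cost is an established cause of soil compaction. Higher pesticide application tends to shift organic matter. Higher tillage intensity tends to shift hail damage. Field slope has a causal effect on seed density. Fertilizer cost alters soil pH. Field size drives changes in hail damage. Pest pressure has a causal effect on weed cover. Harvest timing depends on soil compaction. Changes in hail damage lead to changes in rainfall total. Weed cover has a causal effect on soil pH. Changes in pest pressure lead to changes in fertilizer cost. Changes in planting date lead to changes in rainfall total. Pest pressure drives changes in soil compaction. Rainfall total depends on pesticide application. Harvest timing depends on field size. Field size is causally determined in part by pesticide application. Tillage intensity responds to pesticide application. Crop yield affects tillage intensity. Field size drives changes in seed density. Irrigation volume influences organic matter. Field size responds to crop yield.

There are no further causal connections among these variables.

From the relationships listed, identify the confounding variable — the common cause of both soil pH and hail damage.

Pesticide application has a causal path to soil pH (pesticide application → pest pressure → weed cover → soil pH) and a separate causal path to hail damage (pesticide application → tillage intensity → hail damage), so it is a common cause of both.
No stated relationship gives soil pH a causal route to hail damage, so the correlation is explained by the shared upstream cause rather than a direct effect.

pesticide application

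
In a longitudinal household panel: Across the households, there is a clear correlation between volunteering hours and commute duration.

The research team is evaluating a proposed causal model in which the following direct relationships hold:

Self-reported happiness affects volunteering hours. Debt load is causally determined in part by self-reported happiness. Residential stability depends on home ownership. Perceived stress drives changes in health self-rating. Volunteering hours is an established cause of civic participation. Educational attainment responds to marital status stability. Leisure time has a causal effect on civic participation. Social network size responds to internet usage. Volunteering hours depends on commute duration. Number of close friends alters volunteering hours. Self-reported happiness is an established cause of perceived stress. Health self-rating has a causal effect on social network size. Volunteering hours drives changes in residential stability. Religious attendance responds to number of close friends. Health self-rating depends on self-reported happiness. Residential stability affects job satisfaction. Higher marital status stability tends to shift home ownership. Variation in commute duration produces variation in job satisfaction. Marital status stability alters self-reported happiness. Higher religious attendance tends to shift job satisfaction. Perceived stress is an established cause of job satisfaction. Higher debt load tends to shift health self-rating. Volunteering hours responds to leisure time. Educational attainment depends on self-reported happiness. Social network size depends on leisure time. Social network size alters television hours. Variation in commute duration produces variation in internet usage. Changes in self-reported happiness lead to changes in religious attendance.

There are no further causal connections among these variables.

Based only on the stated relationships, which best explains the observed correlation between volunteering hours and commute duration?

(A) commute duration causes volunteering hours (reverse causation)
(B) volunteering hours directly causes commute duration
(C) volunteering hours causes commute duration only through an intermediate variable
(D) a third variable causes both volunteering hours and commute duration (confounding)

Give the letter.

A

The stated link runs commute duration → volunteering hours; volunteering hours has no causal path to commute duration. No variable causes both, so confounding is ruled out. The correlation reflects reverse causation.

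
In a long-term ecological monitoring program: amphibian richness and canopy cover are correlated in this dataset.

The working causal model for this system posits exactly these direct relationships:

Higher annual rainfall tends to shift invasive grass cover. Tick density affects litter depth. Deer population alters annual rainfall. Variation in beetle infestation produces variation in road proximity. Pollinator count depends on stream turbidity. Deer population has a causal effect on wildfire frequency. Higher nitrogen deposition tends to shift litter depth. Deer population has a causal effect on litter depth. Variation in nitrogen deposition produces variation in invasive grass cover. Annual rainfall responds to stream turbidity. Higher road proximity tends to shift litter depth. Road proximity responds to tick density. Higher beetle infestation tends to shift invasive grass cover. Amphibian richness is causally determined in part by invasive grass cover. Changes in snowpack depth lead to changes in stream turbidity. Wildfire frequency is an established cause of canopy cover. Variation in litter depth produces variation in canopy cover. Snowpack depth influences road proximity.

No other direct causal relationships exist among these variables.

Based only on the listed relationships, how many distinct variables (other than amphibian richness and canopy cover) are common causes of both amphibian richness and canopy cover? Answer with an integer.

The common causes are: beetle infestation (to amphibian richness via beetle infestation → invasive grass cover → amphibian richness; to canopy cover via beetle infestation → road proximity → litter depth → canopy cover); deer population (to amphibian richness via deer population → annual rainfall → invasive grass cover → amphibian richness; to canopy cover via deer population → wildfire frequency → canopy cover); nitrogen deposition (to amphibian richness via nitrogen deposition → invasive grass cover → amphibian richness; to canopy cover via nitrogen deposition → litter depth → canopy cover); snowpack depth (to amphibian richness via snowpack depth → stream turbidity → annual rainfall → invasive grass cover → amphibian richness; to canopy cover via snowpack depth → road proximity → litter depth → canopy cover).
Every other variable lacks a causal path to at least one of amphibian richness and canopy cover.

4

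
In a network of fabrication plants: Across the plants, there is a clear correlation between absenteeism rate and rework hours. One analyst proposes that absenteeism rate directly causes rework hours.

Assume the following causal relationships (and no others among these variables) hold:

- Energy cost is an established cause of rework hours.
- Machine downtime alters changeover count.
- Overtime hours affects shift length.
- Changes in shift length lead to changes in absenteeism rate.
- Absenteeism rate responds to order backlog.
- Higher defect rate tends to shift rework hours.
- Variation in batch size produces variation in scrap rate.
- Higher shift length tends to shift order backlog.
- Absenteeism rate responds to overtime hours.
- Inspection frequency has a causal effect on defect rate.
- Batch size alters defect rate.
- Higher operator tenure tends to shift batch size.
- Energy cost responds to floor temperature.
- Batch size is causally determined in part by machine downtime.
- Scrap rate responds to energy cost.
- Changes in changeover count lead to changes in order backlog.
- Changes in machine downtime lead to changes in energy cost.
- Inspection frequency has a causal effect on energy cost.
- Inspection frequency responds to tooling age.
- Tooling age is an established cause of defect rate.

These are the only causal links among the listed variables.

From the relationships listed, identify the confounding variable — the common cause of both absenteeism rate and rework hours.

Machine downtime has a causal path to absenteeism rate (machine downtime → changeover count → order backlog → absenteeism rate) and a separate causal path to rework hours (machine downtime → energy cost → rework hours), so it is a common cause of both.
No stated relationship gives absenteeism rate a causal route to rework hours, so the correlation is explained by the shared upstream cause rather than a direct effect.

machine downtime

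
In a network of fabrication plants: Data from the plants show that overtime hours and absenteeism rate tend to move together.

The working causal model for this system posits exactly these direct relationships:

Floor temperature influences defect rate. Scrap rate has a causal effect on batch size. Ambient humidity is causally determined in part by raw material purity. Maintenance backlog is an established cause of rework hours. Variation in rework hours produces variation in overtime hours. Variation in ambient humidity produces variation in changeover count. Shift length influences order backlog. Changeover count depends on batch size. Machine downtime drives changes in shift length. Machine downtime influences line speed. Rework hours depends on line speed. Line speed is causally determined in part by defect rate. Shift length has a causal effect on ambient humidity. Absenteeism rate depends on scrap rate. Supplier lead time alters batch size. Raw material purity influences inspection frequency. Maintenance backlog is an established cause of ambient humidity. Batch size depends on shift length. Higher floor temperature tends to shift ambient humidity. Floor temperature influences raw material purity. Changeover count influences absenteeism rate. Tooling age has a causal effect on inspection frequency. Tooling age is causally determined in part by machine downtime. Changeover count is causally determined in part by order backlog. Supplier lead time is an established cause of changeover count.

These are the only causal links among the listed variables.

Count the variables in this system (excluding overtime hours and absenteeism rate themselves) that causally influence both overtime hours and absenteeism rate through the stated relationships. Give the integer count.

3

The common causes are: floor temperature (to overtime hours via floor temperature → defect rate → line speed → rework hours → overtime hours; to absenteeism rate via floor temperature → ambient humidity → changeover count → absenteeism rate); machine downtime (to overtime hours via machine downtime → line speed → rework hours → overtime hours; to absenteeism rate via machine downtime → shift length → order backlog → changeover count → absenteeism rate); maintenance backlog (to overtime hours via maintenance backlog → rework hours → overtime hours; to absenteeism rate via maintenance backlog → ambient humidity → changeover count → absenteeism rate).
Every other variable lacks a causal path to at least one of overtime hours and absenteeism rate.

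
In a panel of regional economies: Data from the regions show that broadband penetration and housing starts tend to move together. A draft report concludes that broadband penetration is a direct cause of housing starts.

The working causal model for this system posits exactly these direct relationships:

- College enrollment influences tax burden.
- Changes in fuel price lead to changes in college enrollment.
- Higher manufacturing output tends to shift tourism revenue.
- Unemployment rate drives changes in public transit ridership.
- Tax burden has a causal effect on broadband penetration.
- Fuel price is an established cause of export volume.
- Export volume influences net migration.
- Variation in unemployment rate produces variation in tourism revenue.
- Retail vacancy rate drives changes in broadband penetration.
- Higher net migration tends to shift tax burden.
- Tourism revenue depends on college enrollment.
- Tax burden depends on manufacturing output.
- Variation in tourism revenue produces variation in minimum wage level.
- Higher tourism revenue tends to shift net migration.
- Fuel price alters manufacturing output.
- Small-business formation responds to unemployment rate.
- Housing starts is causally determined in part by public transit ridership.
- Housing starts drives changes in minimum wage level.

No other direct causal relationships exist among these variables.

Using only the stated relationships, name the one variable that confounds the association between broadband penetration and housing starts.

Unemployment rate has a causal path to broadband penetration (unemployment rate → tourism revenue → net migration → tax burden → broadband penetration) and a separate causal path to housing starts (unemployment rate → public transit ridership → housing starts), so it is a common cause of both.
No stated relationship gives broadband penetration a causal route to housing starts, so the correlation is explained by the shared upstream cause rather than a direct effect.

unemployment rate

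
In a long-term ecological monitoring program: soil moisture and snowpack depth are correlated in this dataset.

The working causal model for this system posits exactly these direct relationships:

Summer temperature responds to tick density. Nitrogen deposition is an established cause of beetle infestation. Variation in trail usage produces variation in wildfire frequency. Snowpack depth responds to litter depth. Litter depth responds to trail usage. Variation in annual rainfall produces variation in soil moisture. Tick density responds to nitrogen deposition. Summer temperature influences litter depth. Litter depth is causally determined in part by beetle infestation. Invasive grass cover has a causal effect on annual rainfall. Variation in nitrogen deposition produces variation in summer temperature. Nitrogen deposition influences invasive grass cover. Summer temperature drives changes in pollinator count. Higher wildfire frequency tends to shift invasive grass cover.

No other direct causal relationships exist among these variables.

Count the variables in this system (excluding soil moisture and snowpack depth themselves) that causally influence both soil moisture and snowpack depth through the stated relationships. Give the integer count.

The common causes are: nitrogen deposition (to soil moisture via nitrogen deposition → invasive grass cover → annual rainfall → soil moisture; to snowpack depth via nitrogen deposition → beetle infestation → litter depth → snowpack depth); trail usage (to soil moisture via trail usage → wildfire frequency → invasive grass cover → annual rainfall → soil moisture; to snowpack depth via trail usage → litter depth → snowpack depth).
Every other variable lacks a causal path to at least one of soil moisture and snowpack depth.

2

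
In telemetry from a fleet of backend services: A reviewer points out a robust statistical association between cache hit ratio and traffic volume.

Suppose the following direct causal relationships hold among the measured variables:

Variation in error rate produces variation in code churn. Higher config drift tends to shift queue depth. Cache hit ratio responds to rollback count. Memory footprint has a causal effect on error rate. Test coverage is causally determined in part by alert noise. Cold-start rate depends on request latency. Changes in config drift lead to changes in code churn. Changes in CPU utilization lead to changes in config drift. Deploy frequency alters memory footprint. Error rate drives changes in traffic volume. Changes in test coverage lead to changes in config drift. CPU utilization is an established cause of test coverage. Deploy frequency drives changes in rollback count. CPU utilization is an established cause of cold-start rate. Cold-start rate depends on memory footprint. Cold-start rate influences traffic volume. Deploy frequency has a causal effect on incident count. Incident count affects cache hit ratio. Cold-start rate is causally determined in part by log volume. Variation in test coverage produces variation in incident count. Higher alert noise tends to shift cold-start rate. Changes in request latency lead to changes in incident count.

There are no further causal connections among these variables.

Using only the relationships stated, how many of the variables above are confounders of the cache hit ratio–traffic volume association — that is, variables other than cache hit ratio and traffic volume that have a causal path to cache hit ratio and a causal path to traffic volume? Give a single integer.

4

The common causes are: CPU utilization (to cache hit ratio via CPU utilization → test coverage → incident count → cache hit ratio; to traffic volume via CPU utilization → cold-start rate → traffic volume); alert noise (to cache hit ratio via alert noise → test coverage → incident count → cache hit ratio; to traffic volume via alert noise → cold-start rate → traffic volume); deploy frequency (to cache hit ratio via deploy frequency → incident count → cache hit ratio; to traffic volume via deploy frequency → memory footprint → cold-start rate → traffic volume); request latency (to cache hit ratio via request latency → incident count → cache hit ratio; to traffic volume via request latency → cold-start rate → traffic volume).
Every other variable lacks a causal path to at least one of cache hit ratio and traffic volume.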